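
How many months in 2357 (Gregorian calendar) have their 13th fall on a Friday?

2

Check the 13th of each month of 2357: Jan 13: Sun, Feb 13: Wed, Mar 13: Wed, Apr 13: Sat, May 13: Mon, Jun 13: Thu, Jul 13: Sat, Aug 13: Tue, Sep 13: Fri, Oct 13: Sun, Nov 13: Wed, Dec 13: Fri.
Friday occurs in September, December — 2 months.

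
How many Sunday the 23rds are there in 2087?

3

Check the 23rd of each month of 2087: Jan 23: Thu, Feb 23: Sun, Mar 23: Sun, Apr 23: Wed, May 23: Fri, Jun 23: Mon, Jul 23: Wed, Aug 23: Sat, Sep 23: Tue, Oct 23: Thu, Nov 23: Sun, Dec 23: Tue.
Sunday occurs in February, March, November — 3 months.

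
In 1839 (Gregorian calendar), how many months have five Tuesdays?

A month of length L has five Tuesdays iff its first Tuesday is on day ≤ L−28 (so day 1–3 in a 31-day month, 1–2 in a 30-day month, day 1 in a leap February).
Checking each month of 1839: Jan starts Tue (31d) ✓; Feb starts Fri (28d); Mar starts Fri (31d); Apr starts Mon (30d) ✓; May starts Wed (31d); Jun starts Sat (30d); Jul starts Mon (31d) ✓; Aug starts Thu (31d); Sep starts Sun (30d); Oct starts Tue (31d) ✓; Nov starts Fri (30d); Dec starts Sun (31d) ✓.
Five-Tuesday months: January, April, July, October, December → 5.

5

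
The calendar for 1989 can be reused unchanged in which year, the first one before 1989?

1978

Two years share a calendar iff Jan 1 falls on the same weekday and both are leap or both are common. 1989: Jan 1 is Sunday, common year.
1988: Jan 1 Friday, leap
1987: Jan 1 Thursday, common
1986: Jan 1 Wednesday, common
1985: Jan 1 Tuesday, common
1984: Jan 1 Sunday, leap
1983: Jan 1 Saturday, common
1982: Jan 1 Friday, common
1981: Jan 1 Thursday, common
1980: Jan 1 Tuesday, leap
1979: Jan 1 Monday, common
1978: Jan 1 Sunday, common
1978 matches on both conditions.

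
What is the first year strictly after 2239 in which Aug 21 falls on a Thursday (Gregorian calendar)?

2245

From one year to the next, a fixed date's weekday advances by 1, or by 2 when a Feb 29 lies between the two dates.
2239: August 21 is Wednesday.
2240: Friday (+2)
2241: Saturday (+1)
2242: Sunday (+1)
2243: Monday (+1)
2244: Wednesday (+2)
2245: Thursday (+1)
Aug 21 falls on a Thursday in 2245.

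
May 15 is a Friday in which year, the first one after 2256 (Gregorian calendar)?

From one year to the next, a fixed date's weekday advances by 1, or by 2 when a Feb 29 lies between the two dates.
2256: May 15 is Thursday.
2257: Friday (+1)
May 15 falls on a Friday in 2257.

2257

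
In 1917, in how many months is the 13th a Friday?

Check the 13th of each month of 1917: Jan 13: Sat, Feb 13: Tue, Mar 13: Tue, Apr 13: Fri, May 13: Sun, Jun 13: Wed, Jul 13: Fri, Aug 13: Mon, Sep 13: Thu, Oct 13: Sat, Nov 13: Tue, Dec 13: Thu.
Friday occurs in April, July — 2 months.

2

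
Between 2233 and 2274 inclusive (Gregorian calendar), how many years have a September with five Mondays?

13

September has 30 days; it has five Mondays when Monday falls among the first (month-length − 28) days — i.e. when September 1 is one of Monday/Sunday.
September 1 by year: 2233:Sun✓ 2234:Mon✓ 2235:Tue 2236:Thu 2237:Fri 2238:Sat 2239:Sun✓ 2240:Tue 2241:Wed 2242:Thu 2243:Fri 2244:Sun✓ 2245:Mon✓ 2246:Tue 2247:Wed …(12 more)… 2260:Sat 2261:Sun✓ 2262:Mon✓ 2263:Tue 2264:Thu 2265:Fri 2266:Sat 2267:Sun✓ 2268:Tue 2269:Wed 2270:Thu 2271:Fri 2272:Sun✓ 2273:Mon✓ 2274:Tue
Years with five Mondays: 2233, 2234, 2239, 2244, 2245, 2250, 2251, 2256, 2261, 2262, 2267, 2272, 2273 → 13.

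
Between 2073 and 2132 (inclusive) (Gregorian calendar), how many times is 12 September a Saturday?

8

Track 12 September's weekday year by year (advancing +1, or +2 across a Feb 29):
  2073: Tue  2074: Wed (+1)  2075: Thu (+1)  2076: Sat (+2) ✓  2077: Sun (+1)
  2078: Mon (+1)  2079: Tue (+1)  2080: Thu (+2)  2081: Fri (+1)  2082: Sat (+1) ✓
  2083: Sun (+1)  2084: Tue (+2)  2085: Wed (+1)  2086: Thu (+1)  … (32 more years) …
  2119: Tue (+1)  2120: Thu (+2)  2121: Fri (+1)  2122: Sat (+1) ✓  2123: Sun (+1)
  2124: Tue (+2)  2125: Wed (+1)  2126: Thu (+1)  2127: Fri (+1)  2128: Sun (+2)
  2129: Mon (+1)  2130: Tue (+1)  2131: Wed (+1)  2132: Fri (+2)
Saturday years: 2076, 2082, 2093, 2099, 2105, 2111, 2116, 2122 — 8 in total.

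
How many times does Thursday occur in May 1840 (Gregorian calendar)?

May 1840 has 31 days and begins on Friday.
The first Thursday is May 7.
Thursdays fall on 7, 14, 21, 28 — that's 4.

4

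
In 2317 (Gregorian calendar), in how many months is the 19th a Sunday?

Check the 19th of each month of 2317: Jan 19: Fri, Feb 19: Mon, Mar 19: Mon, Apr 19: Thu, May 19: Sat, Jun 19: Tue, Jul 19: Thu, Aug 19: Sun, Sep 19: Wed, Oct 19: Fri, Nov 19: Mon, Dec 19: Wed.
Sunday occurs in August — 1 month.

1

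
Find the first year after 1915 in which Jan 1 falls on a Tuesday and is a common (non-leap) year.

1918

Jan 1 advances by 2 weekdays after a leap year and by 1 after a common year.
1915: Jan 1 is Friday.
1916: Saturday (leap)
1917: Monday
1918: Tuesday
1918 begins on a Tuesday and is a common year.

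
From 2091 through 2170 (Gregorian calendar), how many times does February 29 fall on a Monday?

3

Leap years in 2091–2170: 19 of them.
Feb 29 weekday advances by 5 (mod 7) from one leap year to the next four years later (or differs when a century non-leap intervenes).
Leap-day weekdays: 2092:Fri 2096:Wed 2104:Fri 2108:Wed 2112:Mon✓ 2116:Sat 2120:Thu 2124:Tue 2128:Sun 2132:Fri 2136:Wed 2140:Mon✓ 2144:Sat 2148:Thu 2152:Tue 2156:Sun 2160:Fri 2164:Wed 2168:Mon✓
Monday: 2112, 2140, 2168 → 3.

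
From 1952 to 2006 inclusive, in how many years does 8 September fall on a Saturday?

Track 8 September's weekday year by year (advancing +1, or +2 across a Feb 29):
  1952: Mon  1953: Tue (+1)  1954: Wed (+1)  1955: Thu (+1)  1956: Sat (+2) ✓
  1957: Sun (+1)  1958: Mon (+1)  1959: Tue (+1)  1960: Thu (+2)  1961: Fri (+1)
  1962: Sat (+1) ✓  1963: Sun (+1)  1964: Tue (+2)  1965: Wed (+1)  … (27 more years) …
  1993: Wed (+1)  1994: Thu (+1)  1995: Fri (+1)  1996: Sun (+2)  1997: Mon (+1)
  1998: Tue (+1)  1999: Wed (+1)  2000: Fri (+2)  2001: Sat (+1) ✓  2002: Sun (+1)
  2003: Mon (+1)  2004: Wed (+2)  2005: Thu (+1)  2006: Fri (+1)
Saturday years: 1956, 1962, 1973, 1979, 1984, 1990, 2001 — 7 in total.

7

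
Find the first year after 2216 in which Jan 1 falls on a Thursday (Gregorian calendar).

Jan 1 advances by 2 weekdays after a leap year and by 1 after a common year.
2216: Jan 1 is Monday (leap).
2217: Wednesday
2218: Thursday
2218 begins on a Thursday

2218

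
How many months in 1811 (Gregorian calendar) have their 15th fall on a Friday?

3

Check the 15th of each month of 1811: Jan 15: Tue, Feb 15: Fri, Mar 15: Fri, Apr 15: Mon, May 15: Wed, Jun 15: Sat, Jul 15: Mon, Aug 15: Thu, Sep 15: Sun, Oct 15: Tue, Nov 15: Fri, Dec 15: Sun.
Friday occurs in February, March, November — 3 months.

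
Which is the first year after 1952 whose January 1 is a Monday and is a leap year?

1968

Jan 1 advances by 2 weekdays after a leap year and by 1 after a common year.
1952: Jan 1 is Tuesday (leap).
1953: Thursday
1954: Friday
1955: Saturday
1956: Sunday (leap)
1957: Tuesday
1958: Wednesday
1959: Thursday
1960: Friday (leap)
1961: Sunday
1962: Monday
1963: Tuesday
1964: Wednesday (leap)
1965: Friday
1966: Saturday
1967: Sunday
1968: Monday (leap)
1968 begins on a Monday and is a leap year.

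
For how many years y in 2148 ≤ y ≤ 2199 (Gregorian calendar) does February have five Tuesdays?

2

February has 28 days (29 in leap years); it has five Tuesdays when Tuesday falls among the first (month-length − 28) days — i.e. when February 1 is Tuesday in a leap year (never in a common year).
February 1 by year: 2148:Thu 2149:Sat 2150:Sun 2151:Mon 2152:Tue✓ 2153:Thu 2154:Fri 2155:Sat 2156:Sun 2157:Tue 2158:Wed 2159:Thu 2160:Fri 2161:Sun 2162:Mon …(22 more)… 2185:Tue 2186:Wed 2187:Thu 2188:Fri 2189:Sun 2190:Mon 2191:Tue 2192:Wed 2193:Fri 2194:Sat 2195:Sun 2196:Mon 2197:Wed 2198:Thu 2199:Fri
Years with five Tuesdays: 2152, 2180 → 2.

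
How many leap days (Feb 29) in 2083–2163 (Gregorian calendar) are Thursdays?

Leap years in 2083–2163: 19 of them.
Feb 29 weekday advances by 5 (mod 7) from one leap year to the next four years later (or differs when a century non-leap intervenes).
Leap-day weekdays: 2084:Tue 2088:Sun 2092:Fri 2096:Wed 2104:Fri 2108:Wed 2112:Mon 2116:Sat 2120:Thu✓ 2124:Tue 2128:Sun 2132:Fri 2136:Wed 2140:Mon 2144:Sat 2148:Thu✓ 2152:Tue 2156:Sun 2160:Fri
Thursday: 2120, 2148 → 2.

2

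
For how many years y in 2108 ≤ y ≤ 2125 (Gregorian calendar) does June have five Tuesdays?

June has 30 days; it has five Tuesdays when Tuesday falls among the first (month-length − 28) days — i.e. when June 1 is one of Tuesday/Monday.
June 1 by year: 2108:Fri 2109:Sat 2110:Sun 2111:Mon✓ 2112:Wed 2113:Thu 2114:Fri 2115:Sat 2116:Mon✓ 2117:Tue✓ 2118:Wed 2119:Thu 2120:Sat 2121:Sun 2122:Mon✓ 2123:Tue✓ 2124:Thu 2125:Fri
Years with five Tuesdays: 2111, 2116, 2117, 2122, 2123 → 5.

5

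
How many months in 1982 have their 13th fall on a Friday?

Check the 13th of each month of 1982: Jan 13: Wed, Feb 13: Sat, Mar 13: Sat, Apr 13: Tue, May 13: Thu, Jun 13: Sun, Jul 13: Tue, Aug 13: Fri, Sep 13: Mon, Oct 13: Wed, Nov 13: Sat, Dec 13: Mon.
Friday occurs in August — 1 month.

1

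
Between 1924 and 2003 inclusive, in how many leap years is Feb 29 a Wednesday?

3

Leap years in 1924–2003: 20 of them.
Feb 29 weekday advances by 5 (mod 7) from one leap year to the next four years later (or differs when a century non-leap intervenes).
Leap-day weekdays: 1924:Fri 1928:Wed✓ 1932:Mon 1936:Sat 1940:Thu 1944:Tue 1948:Sun 1952:Fri 1956:Wed✓ 1960:Mon 1964:Sat 1968:Thu 1972:Tue 1976:Sun 1980:Fri 1984:Wed✓ 1988:Mon 1992:Sat 1996:Thu 2000:Tue
Wednesday: 1928, 1956, 1984 → 3.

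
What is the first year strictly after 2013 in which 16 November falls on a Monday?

From one year to the next, a fixed date's weekday advances by 1, or by 2 when a Feb 29 lies between the two dates.
2013: November 16 is Saturday.
2014: Sunday (+1)
2015: Monday (+1)
16 November falls on a Monday in 2015.

2015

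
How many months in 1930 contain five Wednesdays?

A month of length L has five Wednesdays iff its first Wednesday is on day ≤ L−28 (so day 1–3 in a 31-day month, 1–2 in a 30-day month, day 1 in a leap February).
Checking each month of 1930: Jan starts Wed (31d) ✓; Feb starts Sat (28d); Mar starts Sat (31d); Apr starts Tue (30d) ✓; May starts Thu (31d); Jun starts Sun (30d); Jul starts Tue (31d) ✓; Aug starts Fri (31d); Sep starts Mon (30d); Oct starts Wed (31d) ✓; Nov starts Sat (30d); Dec starts Mon (31d) ✓.
Five-Wednesday months: January, April, July, October, December → 5.

5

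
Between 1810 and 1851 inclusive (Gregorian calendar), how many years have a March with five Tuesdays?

March has 31 days; it has five Tuesdays when Tuesday falls among the first (month-length − 28) days — i.e. when March 1 is one of Tuesday/Monday/Sunday.
March 1 by year: 1810:Thu 1811:Fri 1812:Sun✓ 1813:Mon✓ 1814:Tue✓ 1815:Wed 1816:Fri 1817:Sat 1818:Sun✓ 1819:Mon✓ 1820:Wed 1821:Thu 1822:Fri 1823:Sat 1824:Mon✓ …(12 more)… 1837:Wed 1838:Thu 1839:Fri 1840:Sun✓ 1841:Mon✓ 1842:Tue✓ 1843:Wed 1844:Fri 1845:Sat 1846:Sun✓ 1847:Mon✓ 1848:Wed 1849:Thu 1850:Fri 1851:Sat
Years with five Tuesdays: 1812, 1813, 1814, 1818, 1819, 1824, 1825, 1829, 1830, 1831, 1835, 1836, 1840, 1841, 1842, 1846, 1847 → 17.

17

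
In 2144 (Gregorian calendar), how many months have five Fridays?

4

A month of length L has five Fridays iff its first Friday is on day ≤ L−28 (so day 1–3 in a 31-day month, 1–2 in a 30-day month, day 1 in a leap February).
Checking each month of 2144: Jan starts Wed (31d) ✓; Feb starts Sat (29d); Mar starts Sun (31d); Apr starts Wed (30d); May starts Fri (31d) ✓; Jun starts Mon (30d); Jul starts Wed (31d) ✓; Aug starts Sat (31d); Sep starts Tue (30d); Oct starts Thu (31d) ✓; Nov starts Sun (30d); Dec starts Tue (31d).
Five-Friday months: January, May, July, October → 4.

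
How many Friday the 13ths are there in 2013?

Check the 13th of each month of 2013: Jan 13: Sun, Feb 13: Wed, Mar 13: Wed, Apr 13: Sat, May 13: Mon, Jun 13: Thu, Jul 13: Sat, Aug 13: Tue, Sep 13: Fri, Oct 13: Sun, Nov 13: Wed, Dec 13: Fri.
Friday occurs in September, December — 2 months.

2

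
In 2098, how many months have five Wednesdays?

5

A month of length L has five Wednesdays iff its first Wednesday is on day ≤ L−28 (so day 1–3 in a 31-day month, 1–2 in a 30-day month, day 1 in a leap February).
Checking each month of 2098: Jan starts Wed (31d) ✓; Feb starts Sat (28d); Mar starts Sat (31d); Apr starts Tue (30d) ✓; May starts Thu (31d); Jun starts Sun (30d); Jul starts Tue (31d) ✓; Aug starts Fri (31d); Sep starts Mon (30d); Oct starts Wed (31d) ✓; Nov starts Sat (30d); Dec starts Mon (31d) ✓.
Five-Wednesday months: January, April, July, October, December → 5.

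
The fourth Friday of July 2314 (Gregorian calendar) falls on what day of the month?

July 1, 2314 is a Wednesday, so the first Friday is the 3rd.
The fourth Friday is 3 + 21 = 24.

24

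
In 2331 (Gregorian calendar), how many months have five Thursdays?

5

A month of length L has five Thursdays iff its first Thursday is on day ≤ L−28 (so day 1–3 in a 31-day month, 1–2 in a 30-day month, day 1 in a leap February).
Checking each month of 2331: Jan starts Thu (31d) ✓; Feb starts Sun (28d); Mar starts Sun (31d); Apr starts Wed (30d) ✓; May starts Fri (31d); Jun starts Mon (30d); Jul starts Wed (31d) ✓; Aug starts Sat (31d); Sep starts Tue (30d); Oct starts Thu (31d) ✓; Nov starts Sun (30d); Dec starts Tue (31d) ✓.
Five-Thursday months: January, April, July, October, December → 5.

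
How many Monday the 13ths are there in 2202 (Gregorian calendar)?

2

Check the 13th of each month of 2202: Jan 13: Wed, Feb 13: Sat, Mar 13: Sat, Apr 13: Tue, May 13: Thu, Jun 13: Sun, Jul 13: Tue, Aug 13: Fri, Sep 13: Mon, Oct 13: Wed, Nov 13: Sat, Dec 13: Mon.
Monday occurs in September, December — 2 months.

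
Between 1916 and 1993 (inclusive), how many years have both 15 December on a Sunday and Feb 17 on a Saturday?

2

Check each year's weekday for 15 December and Feb 17:
  1916: Fri/Thu  1917: Sat/Sat  1918: Sun/Sun  1919: Mon/Mon  1920: Wed/Tue  1921: Thu/Thu  1922: Fri/Fri  1923: Sat/Sat  1924: Mon/Sun  1925: Tue/Tue  1926: Wed/Wed  1927: Thu/Thu  1928: Sat/Fri  1929: Sun/Sun  …(50 more)…  1980: Mon/Sun  1981: Tue/Tue  1982: Wed/Wed  1983: Thu/Thu  1984: Sat/Fri  1985: Sun/Sun  1986: Mon/Mon  1987: Tue/Tue  1988: Thu/Wed  1989: Fri/Fri  1990: Sat/Sat  1991: Sun/Sun  1992: Tue/Mon  1993: Wed/Wed
Both conditions hold in: 1940, 1968 — 2.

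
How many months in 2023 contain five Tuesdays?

4

A month of length L has five Tuesdays iff its first Tuesday is on day ≤ L−28 (so day 1–3 in a 31-day month, 1–2 in a 30-day month, day 1 in a leap February).
Checking each month of 2023: Jan starts Sun (31d) ✓; Feb starts Wed (28d); Mar starts Wed (31d); Apr starts Sat (30d); May starts Mon (31d) ✓; Jun starts Thu (30d); Jul starts Sat (31d); Aug starts Tue (31d) ✓; Sep starts Fri (30d); Oct starts Sun (31d) ✓; Nov starts Wed (30d); Dec starts Fri (31d).
Five-Tuesday months: January, May, August, October → 4.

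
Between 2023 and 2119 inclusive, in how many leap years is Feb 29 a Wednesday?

Leap years in 2023–2119: 23 of them.
Feb 29 weekday advances by 5 (mod 7) from one leap year to the next four years later (or differs when a century non-leap intervenes).
Leap-day weekdays: 2024:Thu 2028:Tue 2032:Sun 2036:Fri 2040:Wed✓ 2044:Mon 2048:Sat 2052:Thu 2056:Tue 2060:Sun 2064:Fri 2068:Wed✓ 2072:Mon 2076:Sat 2080:Thu 2084:Tue 2088:Sun 2092:Fri 2096:Wed✓ 2104:Fri 2108:Wed✓ 2112:Mon 2116:Sat
Wednesday: 2040, 2068, 2096, 2108 → 4.

4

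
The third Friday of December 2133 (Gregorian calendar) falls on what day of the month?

18

December 1, 2133 is a Tuesday, so the first Friday is the 4th.
The third Friday is 4 + 14 = 18.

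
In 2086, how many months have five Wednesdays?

4

A month of length L has five Wednesdays iff its first Wednesday is on day ≤ L−28 (so day 1–3 in a 31-day month, 1–2 in a 30-day month, day 1 in a leap February).
Checking each month of 2086: Jan starts Tue (31d) ✓; Feb starts Fri (28d); Mar starts Fri (31d); Apr starts Mon (30d); May starts Wed (31d) ✓; Jun starts Sat (30d); Jul starts Mon (31d) ✓; Aug starts Thu (31d); Sep starts Sun (30d); Oct starts Tue (31d) ✓; Nov starts Fri (30d); Dec starts Sun (31d).
Five-Wednesday months: January, May, July, October → 4.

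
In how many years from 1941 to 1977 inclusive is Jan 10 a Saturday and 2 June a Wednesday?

Check each year's weekday for Jan 10 and 2 June:
  1941: Fri/Mon  1942: Sat/Tue  1943: Sun/Wed  1944: Mon/Fri  1945: Wed/Sat  1946: Thu/Sun  1947: Fri/Mon  1948: Sat/Wed ✓  1949: Mon/Thu  1950: Tue/Fri  1951: Wed/Sat  1952: Thu/Mon  1953: Sat/Tue  1954: Sun/Wed  …(9 more)…  1964: Fri/Tue  1965: Sun/Wed  1966: Mon/Thu  1967: Tue/Fri  1968: Wed/Sun  1969: Fri/Mon  1970: Sat/Tue  1971: Sun/Wed  1972: Mon/Fri  1973: Wed/Sat  1974: Thu/Sun  1975: Fri/Mon  1976: Sat/Wed ✓  1977: Mon/Thu
Both conditions hold in: 1948, 1976 — 2.

2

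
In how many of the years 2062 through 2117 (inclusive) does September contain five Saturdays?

September has 30 days; it has five Saturdays when Saturday falls among the first (month-length − 28) days — i.e. when September 1 is one of Saturday/Friday.
September 1 by year: 2062:Fri✓ 2063:Sat✓ 2064:Mon 2065:Tue 2066:Wed 2067:Thu 2068:Sat✓ 2069:Sun 2070:Mon 2071:Tue 2072:Thu 2073:Fri✓ 2074:Sat✓ 2075:Sun 2076:Tue …(26 more)… 2103:Sat✓ 2104:Mon 2105:Tue 2106:Wed 2107:Thu 2108:Sat✓ 2109:Sun 2110:Mon 2111:Tue 2112:Thu 2113:Fri✓ 2114:Sat✓ 2115:Sun 2116:Tue 2117:Wed
Years with five Saturdays: 2062, 2063, 2068, 2073, 2074, 2079, 2084, 2085, 2090, 2091, 2096, 2102, 2103, 2108, 2113, 2114 → 16.

16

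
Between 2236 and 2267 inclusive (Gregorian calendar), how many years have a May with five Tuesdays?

May has 31 days; it has five Tuesdays when Tuesday falls among the first (month-length − 28) days — i.e. when May 1 is one of Tuesday/Monday/Sunday.
May 1 by year: 2236:Sun✓ 2237:Mon✓ 2238:Tue✓ 2239:Wed 2240:Fri 2241:Sat 2242:Sun✓ 2243:Mon✓ 2244:Wed 2245:Thu 2246:Fri 2247:Sat 2248:Mon✓ 2249:Tue✓ 2250:Wed 2251:Thu 2252:Sat 2253:Sun✓ 2254:Mon✓ 2255:Tue✓ 2256:Thu 2257:Fri 2258:Sat 2259:Sun✓ 2260:Tue✓ 2261:Wed 2262:Thu 2263:Fri 2264:Sun✓ 2265:Mon✓ 2266:Tue✓ 2267:Wed
Years with five Tuesdays: 2236, 2237, 2238, 2242, 2243, 2248, 2249, 2253, 2254, 2255, 2259, 2260, 2264, 2265, 2266 → 15.

15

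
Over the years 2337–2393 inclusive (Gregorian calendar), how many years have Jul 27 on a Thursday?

8

Track Jul 27's weekday year by year (advancing +1, or +2 across a Feb 29):
  2337: Tue  2338: Wed (+1)  2339: Thu (+1) ✓  2340: Sat (+2)  2341: Sun (+1)
  2342: Mon (+1)  2343: Tue (+1)  2344: Thu (+2) ✓  2345: Fri (+1)  2346: Sat (+1)
  2347: Sun (+1)  2348: Tue (+2)  2349: Wed (+1)  2350: Thu (+1) ✓  … (29 more years) …
  2380: Sun (+2)  2381: Mon (+1)  2382: Tue (+1)  2383: Wed (+1)  2384: Fri (+2)
  2385: Sat (+1)  2386: Sun (+1)  2387: Mon (+1)  2388: Wed (+2)  2389: Thu (+1) ✓
  2390: Fri (+1)  2391: Sat (+1)  2392: Mon (+2)  2393: Tue (+1)
Thursday years: 2339, 2344, 2350, 2361, 2367, 2372, 2378, 2389 — 8 in total.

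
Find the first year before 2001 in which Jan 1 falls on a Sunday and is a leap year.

Jan 1 advances by 2 weekdays after a leap year and by 1 after a common year.
2001: Jan 1 is Monday.
2000: Saturday (leap)
1999: Friday
1998: Thursday
1997: Wednesday
1996: Monday (leap)
1995: Sunday
1994: Saturday
1993: Friday
1992: Wednesday (leap)
1991: Tuesday
1990: Monday
1989: Sunday
1988: Friday (leap)
1987: Thursday
1986: Wednesday
1985: Tuesday
1984: Sunday (leap)
1984 begins on a Sunday and is a leap year.

1984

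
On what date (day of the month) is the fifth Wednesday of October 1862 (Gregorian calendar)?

29

October 1, 1862 is a Wednesday, so the first Wednesday is the 1st.
The fifth Wednesday is 1 + 28 = 29.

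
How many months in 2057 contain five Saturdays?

4

A month of length L has five Saturdays iff its first Saturday is on day ≤ L−28 (so day 1–3 in a 31-day month, 1–2 in a 30-day month, day 1 in a leap February).
Checking each month of 2057: Jan starts Mon (31d); Feb starts Thu (28d); Mar starts Thu (31d) ✓; Apr starts Sun (30d); May starts Tue (31d); Jun starts Fri (30d) ✓; Jul starts Sun (31d); Aug starts Wed (31d); Sep starts Sat (30d) ✓; Oct starts Mon (31d); Nov starts Thu (30d); Dec starts Sat (31d) ✓.
Five-Saturday months: March, June, September, December → 4.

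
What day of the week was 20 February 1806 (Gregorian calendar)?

Thursday

January 1, 1806 is a Wednesday.
February 20 is day 51 of the year, i.e. 50 days after Jan 1.
50 mod 7 = 1, so advance 1 weekday from Wednesday: Thursday.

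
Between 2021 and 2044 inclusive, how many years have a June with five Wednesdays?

June has 30 days; it has five Wednesdays when Wednesday falls among the first (month-length − 28) days — i.e. when June 1 is one of Wednesday/Tuesday.
June 1 by year: 2021:Tue✓ 2022:Wed✓ 2023:Thu 2024:Sat 2025:Sun 2026:Mon 2027:Tue✓ 2028:Thu 2029:Fri 2030:Sat 2031:Sun 2032:Tue✓ 2033:Wed✓ 2034:Thu 2035:Fri 2036:Sun 2037:Mon 2038:Tue✓ 2039:Wed✓ 2040:Fri 2041:Sat 2042:Sun 2043:Mon 2044:Wed✓
Years with five Wednesdays: 2021, 2022, 2027, 2032, 2033, 2038, 2039, 2044 → 8.

8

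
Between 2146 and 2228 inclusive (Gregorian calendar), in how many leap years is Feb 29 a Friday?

3

Leap years in 2146–2228: 20 of them.
Feb 29 weekday advances by 5 (mod 7) from one leap year to the next four years later (or differs when a century non-leap intervenes).
Leap-day weekdays: 2148:Thu 2152:Tue 2156:Sun 2160:Fri✓ 2164:Wed 2168:Mon 2172:Sat 2176:Thu 2180:Tue 2184:Sun 2188:Fri✓ 2192:Wed 2196:Mon 2204:Wed 2208:Mon 2212:Sat 2216:Thu 2220:Tue 2224:Sun 2228:Fri✓
Friday: 2160, 2188, 2228 → 3.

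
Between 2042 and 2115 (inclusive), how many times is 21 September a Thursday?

Track 21 September's weekday year by year (advancing +1, or +2 across a Feb 29):
  2042: Sun  2043: Mon (+1)  2044: Wed (+2)  2045: Thu (+1) ✓  2046: Fri (+1)
  2047: Sat (+1)  2048: Mon (+2)  2049: Tue (+1)  2050: Wed (+1)  2051: Thu (+1) ✓
  2052: Sat (+2)  2053: Sun (+1)  2054: Mon (+1)  2055: Tue (+1)  … (46 more years) …
  2102: Thu (+1) ✓  2103: Fri (+1)  2104: Sun (+2)  2105: Mon (+1)  2106: Tue (+1)
  2107: Wed (+1)  2108: Fri (+2)  2109: Sat (+1)  2110: Sun (+1)  2111: Mon (+1)
  2112: Wed (+2)  2113: Thu (+1) ✓  2114: Fri (+1)  2115: Sat (+1)
Thursday years: 2045, 2051, 2056, 2062, 2073, 2079, 2084, 2090, 2102, 2113 — 10 in total.

10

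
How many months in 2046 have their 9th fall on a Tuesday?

2

Check the 9th of each month of 2046: Jan 9: Tue, Feb 9: Fri, Mar 9: Fri, Apr 9: Mon, May 9: Wed, Jun 9: Sat, Jul 9: Mon, Aug 9: Thu, Sep 9: Sun, Oct 9: Tue, Nov 9: Fri, Dec 9: Sun.
Tuesday occurs in January, October — 2 months.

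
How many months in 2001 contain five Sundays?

A month of length L has five Sundays iff its first Sunday is on day ≤ L−28 (so day 1–3 in a 31-day month, 1–2 in a 30-day month, day 1 in a leap February).
Checking each month of 2001: Jan starts Mon (31d); Feb starts Thu (28d); Mar starts Thu (31d); Apr starts Sun (30d) ✓; May starts Tue (31d); Jun starts Fri (30d); Jul starts Sun (31d) ✓; Aug starts Wed (31d); Sep starts Sat (30d) ✓; Oct starts Mon (31d); Nov starts Thu (30d); Dec starts Sat (31d) ✓.
Five-Sunday months: April, July, September, December → 4.

4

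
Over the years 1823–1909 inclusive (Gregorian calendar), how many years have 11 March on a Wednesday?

13

Track 11 March's weekday year by year (advancing +1, or +2 across a Feb 29):
  1823: Tue  1824: Thu (+2)  1825: Fri (+1)  1826: Sat (+1)  1827: Sun (+1)
  1828: Tue (+2)  1829: Wed (+1) ✓  1830: Thu (+1)  1831: Fri (+1)  1832: Sun (+2)
  1833: Mon (+1)  1834: Tue (+1)  1835: Wed (+1) ✓  1836: Fri (+2)  … (59 more years) …
  1896: Wed (+2) ✓  1897: Thu (+1)  1898: Fri (+1)  1899: Sat (+1)  1900: Sun (+1)
  1901: Mon (+1)  1902: Tue (+1)  1903: Wed (+1) ✓  1904: Fri (+2)  1905: Sat (+1)
  1906: Sun (+1)  1907: Mon (+1)  1908: Wed (+2) ✓  1909: Thu (+1)
Wednesday years: 1829, 1835, 1840, 1846, 1857, 1863, 1868, 1874, 1885, 1891, 1896, 1903, 1908 — 13 in total.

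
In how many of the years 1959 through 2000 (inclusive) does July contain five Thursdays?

18

July has 31 days; it has five Thursdays when Thursday falls among the first (month-length − 28) days — i.e. when July 1 is one of Thursday/Wednesday/Tuesday.
July 1 by year: 1959:Wed✓ 1960:Fri 1961:Sat 1962:Sun 1963:Mon 1964:Wed✓ 1965:Thu✓ 1966:Fri 1967:Sat 1968:Mon 1969:Tue✓ 1970:Wed✓ 1971:Thu✓ 1972:Sat 1973:Sun …(12 more)… 1986:Tue✓ 1987:Wed✓ 1988:Fri 1989:Sat 1990:Sun 1991:Mon 1992:Wed✓ 1993:Thu✓ 1994:Fri 1995:Sat 1996:Mon 1997:Tue✓ 1998:Wed✓ 1999:Thu✓ 2000:Sat
Years with five Thursdays: 1959, 1964, 1965, 1969, 1970, 1971, 1975, 1976, 1980, 1981, 1982, 1986, 1987, 1992, 1993, 1997, 1998, 1999 → 18.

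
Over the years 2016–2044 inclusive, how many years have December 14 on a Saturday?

4

Track December 14's weekday year by year (advancing +1, or +2 across a Feb 29):
  2016: Wed  2017: Thu (+1)  2018: Fri (+1)  2019: Sat (+1) ✓  2020: Mon (+2)
  2021: Tue (+1)  2022: Wed (+1)  2023: Thu (+1)  2024: Sat (+2) ✓  2025: Sun (+1)
  2026: Mon (+1)  2027: Tue (+1)  2028: Thu (+2)  2029: Fri (+1)  2030: Sat (+1) ✓
  2031: Sun (+1)  2032: Tue (+2)  2033: Wed (+1)  2034: Thu (+1)  2035: Fri (+1)
  2036: Sun (+2)  2037: Mon (+1)  2038: Tue (+1)  2039: Wed (+1)  2040: Fri (+2)
  2041: Sat (+1) ✓  2042: Sun (+1)  2043: Mon (+1)  2044: Wed (+2)
Saturday years: 2019, 2024, 2030, 2041 — 4 in total.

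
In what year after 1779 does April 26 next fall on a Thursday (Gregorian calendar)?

1781

From one year to the next, a fixed date's weekday advances by 1, or by 2 when a Feb 29 lies between the two dates.
1779: April 26 is Monday.
1780: Wednesday (+2)
1781: Thursday (+1)
April 26 falls on a Thursday in 1781.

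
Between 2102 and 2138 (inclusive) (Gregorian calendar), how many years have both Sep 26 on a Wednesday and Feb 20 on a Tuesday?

4

Check each year's weekday for Sep 26 and Feb 20:
  2102: Tue/Mon  2103: Wed/Tue ✓  2104: Fri/Wed  2105: Sat/Fri  2106: Sun/Sat  2107: Mon/Sun  2108: Wed/Mon  2109: Thu/Wed  2110: Fri/Thu  2111: Sat/Fri  2112: Mon/Sat  2113: Tue/Mon  2114: Wed/Tue ✓  2115: Thu/Wed  …(9 more)…  2125: Wed/Tue ✓  2126: Thu/Wed  2127: Fri/Thu  2128: Sun/Fri  2129: Mon/Sun  2130: Tue/Mon  2131: Wed/Tue ✓  2132: Fri/Wed  2133: Sat/Fri  2134: Sun/Sat  2135: Mon/Sun  2136: Wed/Mon  2137: Thu/Wed  2138: Fri/Thu
Both conditions hold in: 2103, 2114, 2125, 2131 — 4.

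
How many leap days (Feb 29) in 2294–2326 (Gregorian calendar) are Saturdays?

Leap years in 2294–2326: 7 of them.
Feb 29 weekday advances by 5 (mod 7) from one leap year to the next four years later (or differs when a century non-leap intervenes).
Leap-day weekdays: 2296:Sat✓ 2304:Mon 2308:Sat✓ 2312:Thu 2316:Tue 2320:Sun 2324:Fri
Saturday: 2296, 2308 → 2.

2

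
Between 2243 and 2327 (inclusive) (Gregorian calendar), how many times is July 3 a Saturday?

12

Track July 3's weekday year by year (advancing +1, or +2 across a Feb 29):
  2243: Mon  2244: Wed (+2)  2245: Thu (+1)  2246: Fri (+1)  2247: Sat (+1) ✓
  2248: Mon (+2)  2249: Tue (+1)  2250: Wed (+1)  2251: Thu (+1)  2252: Sat (+2) ✓
  2253: Sun (+1)  2254: Mon (+1)  2255: Tue (+1)  2256: Thu (+2)  … (57 more years) …
  2314: Fri (+1)  2315: Sat (+1) ✓  2316: Mon (+2)  2317: Tue (+1)  2318: Wed (+1)
  2319: Thu (+1)  2320: Sat (+2) ✓  2321: Sun (+1)  2322: Mon (+1)  2323: Tue (+1)
  2324: Thu (+2)  2325: Fri (+1)  2326: Sat (+1) ✓  2327: Sun (+1)
Saturday years: 2247, 2252, 2258, 2269, 2275, 2280, 2286, 2297, 2309, 2315, 2320, 2326 — 12 in total.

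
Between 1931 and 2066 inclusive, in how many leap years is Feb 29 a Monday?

5

Leap years in 1931–2066: 34 of them.
Feb 29 weekday advances by 5 (mod 7) from one leap year to the next four years later (or differs when a century non-leap intervenes).
Leap-day weekdays: 1932:Mon✓ 1936:Sat 1940:Thu 1944:Tue 1948:Sun 1952:Fri 1956:Wed 1960:Mon✓ 1964:Sat 1968:Thu 1972:Tue 1976:Sun 1980:Fri …(8 more)… 2016:Mon✓ 2020:Sat 2024:Thu 2028:Tue 2032:Sun 2036:Fri 2040:Wed 2044:Mon✓ 2048:Sat 2052:Thu 2056:Tue 2060:Sun 2064:Fri
Monday: 1932, 1960, 1988, 2016, 2044 → 5.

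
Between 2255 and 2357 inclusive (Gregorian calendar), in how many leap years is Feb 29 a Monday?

Leap years in 2255–2357: 25 of them.
Feb 29 weekday advances by 5 (mod 7) from one leap year to the next four years later (or differs when a century non-leap intervenes).
Leap-day weekdays: 2256:Fri 2260:Wed 2264:Mon✓ 2268:Sat 2272:Thu 2276:Tue 2280:Sun 2284:Fri 2288:Wed 2292:Mon✓ 2296:Sat 2304:Mon✓ 2308:Sat 2312:Thu 2316:Tue 2320:Sun 2324:Fri 2328:Wed 2332:Mon✓ 2336:Sat 2340:Thu 2344:Tue 2348:Sun 2352:Fri 2356:Wed
Monday: 2264, 2292, 2304, 2332 → 4.

4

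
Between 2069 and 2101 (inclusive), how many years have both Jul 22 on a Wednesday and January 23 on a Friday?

4

Check each year's weekday for Jul 22 and January 23:
  2069: Mon/Wed  2070: Tue/Thu  2071: Wed/Fri ✓  2072: Fri/Sat  2073: Sat/Mon  2074: Sun/Tue  2075: Mon/Wed  2076: Wed/Thu  2077: Thu/Sat  2078: Fri/Sun  2079: Sat/Mon  2080: Mon/Tue  2081: Tue/Thu  2082: Wed/Fri ✓  …(5 more)…  2088: Thu/Fri  2089: Fri/Sun  2090: Sat/Mon  2091: Sun/Tue  2092: Tue/Wed  2093: Wed/Fri ✓  2094: Thu/Sat  2095: Fri/Sun  2096: Sun/Mon  2097: Mon/Wed  2098: Tue/Thu  2099: Wed/Fri ✓  2100: Thu/Sat  2101: Fri/Sun
Both conditions hold in: 2071, 2082, 2093, 2099 — 4.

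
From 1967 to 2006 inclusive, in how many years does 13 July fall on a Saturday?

Track 13 July's weekday year by year (advancing +1, or +2 across a Feb 29):
  1967: Thu  1968: Sat (+2) ✓  1969: Sun (+1)  1970: Mon (+1)  1971: Tue (+1)
  1972: Thu (+2)  1973: Fri (+1)  1974: Sat (+1) ✓  1975: Sun (+1)  1976: Tue (+2)
  1977: Wed (+1)  1978: Thu (+1)  1979: Fri (+1)  1980: Sun (+2)  … (12 more years) …
  1993: Tue (+1)  1994: Wed (+1)  1995: Thu (+1)  1996: Sat (+2) ✓  1997: Sun (+1)
  1998: Mon (+1)  1999: Tue (+1)  2000: Thu (+2)  2001: Fri (+1)  2002: Sat (+1) ✓
  2003: Sun (+1)  2004: Tue (+2)  2005: Wed (+1)  2006: Thu (+1)
Saturday years: 1968, 1974, 1985, 1991, 1996, 2002 — 6 in total.

6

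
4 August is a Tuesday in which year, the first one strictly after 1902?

1903

From one year to the next, a fixed date's weekday advances by 1, or by 2 when a Feb 29 lies between the two dates.
1902: August 4 is Monday.
1903: Tuesday (+1)
4 August falls on a Tuesday in 1903.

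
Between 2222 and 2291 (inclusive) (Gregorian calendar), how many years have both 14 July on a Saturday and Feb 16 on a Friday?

Check each year's weekday for 14 July and Feb 16:
  2222: Sun/Sat  2223: Mon/Sun  2224: Wed/Mon  2225: Thu/Wed  2226: Fri/Thu  2227: Sat/Fri ✓  2228: Mon/Sat  2229: Tue/Mon  2230: Wed/Tue  2231: Thu/Wed  2232: Sat/Thu  2233: Sun/Sat  2234: Mon/Sun  2235: Tue/Mon  …(42 more)…  2278: Sun/Sat  2279: Mon/Sun  2280: Wed/Mon  2281: Thu/Wed  2282: Fri/Thu  2283: Sat/Fri ✓  2284: Mon/Sat  2285: Tue/Mon  2286: Wed/Tue  2287: Thu/Wed  2288: Sat/Thu  2289: Sun/Sat  2290: Mon/Sun  2291: Tue/Mon
Both conditions hold in: 2227, 2238, 2249, 2255, 2266, 2277, 2283 — 7.

7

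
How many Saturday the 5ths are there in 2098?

2

Check the 5th of each month of 2098: Jan 5: Sun, Feb 5: Wed, Mar 5: Wed, Apr 5: Sat, May 5: Mon, Jun 5: Thu, Jul 5: Sat, Aug 5: Tue, Sep 5: Fri, Oct 5: Sun, Nov 5: Wed, Dec 5: Fri.
Saturday occurs in April, July — 2 months.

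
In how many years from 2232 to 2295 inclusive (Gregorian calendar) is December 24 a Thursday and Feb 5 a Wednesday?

Check each year's weekday for December 24 and Feb 5:
  2232: Mon/Sun  2233: Tue/Tue  2234: Wed/Wed  2235: Thu/Thu  2236: Sat/Fri  2237: Sun/Sun  2238: Mon/Mon  2239: Tue/Tue  2240: Thu/Wed ✓  2241: Fri/Fri  2242: Sat/Sat  2243: Sun/Sun  2244: Tue/Mon  2245: Wed/Wed  …(36 more)…  2282: Sun/Sun  2283: Mon/Mon  2284: Wed/Tue  2285: Thu/Thu  2286: Fri/Fri  2287: Sat/Sat  2288: Mon/Sun  2289: Tue/Tue  2290: Wed/Wed  2291: Thu/Thu  2292: Sat/Fri  2293: Sun/Sun  2294: Mon/Mon  2295: Tue/Tue
Both conditions hold in: 2240, 2268 — 2.

2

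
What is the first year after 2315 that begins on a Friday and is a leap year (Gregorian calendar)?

Jan 1 advances by 2 weekdays after a leap year and by 1 after a common year.
2315: Jan 1 is Friday.
2316: Saturday (leap)
2317: Monday
2318: Tuesday
2319: Wednesday
2320: Thursday (leap)
2321: Saturday
2322: Sunday
2323: Monday
2324: Tuesday (leap)
2325: Thursday
2326: Friday
2327: Saturday
2328: Sunday (leap)
2329: Tuesday
2330: Wednesday
2331: Thursday
2332: Friday (leap)
2332 begins on a Friday and is a leap year.

2332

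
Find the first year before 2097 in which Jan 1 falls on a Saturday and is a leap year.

Jan 1 advances by 2 weekdays after a leap year and by 1 after a common year.
2097: Jan 1 is Tuesday.
2096: Sunday (leap)
2095: Saturday
2094: Friday
2093: Thursday
2092: Tuesday (leap)
2091: Monday
2090: Sunday
2089: Saturday
2088: Thursday (leap)
2087: Wednesday
2086: Tuesday
2085: Monday
2084: Saturday (leap)
2084 begins on a Saturday and is a leap year.

2084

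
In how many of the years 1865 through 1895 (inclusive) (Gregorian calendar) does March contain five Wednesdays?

13

March has 31 days; it has five Wednesdays when Wednesday falls among the first (month-length − 28) days — i.e. when March 1 is one of Wednesday/Tuesday/Monday.
March 1 by year: 1865:Wed✓ 1866:Thu 1867:Fri 1868:Sun 1869:Mon✓ 1870:Tue✓ 1871:Wed✓ 1872:Fri 1873:Sat 1874:Sun 1875:Mon✓ 1876:Wed✓ 1877:Thu 1878:Fri 1879:Sat 1880:Mon✓ 1881:Tue✓ 1882:Wed✓ 1883:Thu 1884:Sat 1885:Sun 1886:Mon✓ 1887:Tue✓ 1888:Thu 1889:Fri 1890:Sat 1891:Sun 1892:Tue✓ 1893:Wed✓ 1894:Thu 1895:Fri
Years with five Wednesdays: 1865, 1869, 1870, 1871, 1875, 1876, 1880, 1881, 1882, 1886, 1887, 1892, 1893 → 13.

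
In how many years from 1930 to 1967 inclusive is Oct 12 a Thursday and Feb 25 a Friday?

Check each year's weekday for Oct 12 and Feb 25:
  1930: Sun/Tue  1931: Mon/Wed  1932: Wed/Thu  1933: Thu/Sat  1934: Fri/Sun  1935: Sat/Mon  1936: Mon/Tue  1937: Tue/Thu  1938: Wed/Fri  1939: Thu/Sat  1940: Sat/Sun  1941: Sun/Tue  1942: Mon/Wed  1943: Tue/Thu  …(10 more)…  1954: Tue/Thu  1955: Wed/Fri  1956: Fri/Sat  1957: Sat/Mon  1958: Sun/Tue  1959: Mon/Wed  1960: Wed/Thu  1961: Thu/Sat  1962: Fri/Sun  1963: Sat/Mon  1964: Mon/Tue  1965: Tue/Thu  1966: Wed/Fri  1967: Thu/Sat
Both conditions hold in: 1944 — 1.

1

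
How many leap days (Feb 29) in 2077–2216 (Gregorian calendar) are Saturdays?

Leap years in 2077–2216: 33 of them.
Feb 29 weekday advances by 5 (mod 7) from one leap year to the next four years later (or differs when a century non-leap intervenes).
Leap-day weekdays: 2080:Thu 2084:Tue 2088:Sun 2092:Fri 2096:Wed 2104:Fri 2108:Wed 2112:Mon 2116:Sat✓ 2120:Thu 2124:Tue 2128:Sun 2132:Fri …(7 more)… 2164:Wed 2168:Mon 2172:Sat✓ 2176:Thu 2180:Tue 2184:Sun 2188:Fri 2192:Wed 2196:Mon 2204:Wed 2208:Mon 2212:Sat✓ 2216:Thu
Saturday: 2116, 2144, 2172, 2212 → 4.

4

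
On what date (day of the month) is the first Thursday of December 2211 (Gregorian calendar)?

5

December 1, 2211 is a Sunday, so the first Thursday is the 5th.
The first Thursday is 5 + 0 = 5.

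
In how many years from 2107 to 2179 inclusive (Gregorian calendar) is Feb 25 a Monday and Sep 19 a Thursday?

Check each year's weekday for Feb 25 and Sep 19:
  2107: Fri/Mon  2108: Sat/Wed  2109: Mon/Thu ✓  2110: Tue/Fri  2111: Wed/Sat  2112: Thu/Mon  2113: Sat/Tue  2114: Sun/Wed  2115: Mon/Thu ✓  2116: Tue/Sat  2117: Thu/Sun  2118: Fri/Mon  2119: Sat/Tue  2120: Sun/Thu  …(45 more)…  2166: Tue/Fri  2167: Wed/Sat  2168: Thu/Mon  2169: Sat/Tue  2170: Sun/Wed  2171: Mon/Thu ✓  2172: Tue/Sat  2173: Thu/Sun  2174: Fri/Mon  2175: Sat/Tue  2176: Sun/Thu  2177: Tue/Fri  2178: Wed/Sat  2179: Thu/Sun
Both conditions hold in: 2109, 2115, 2126, 2137, 2143, 2154, 2165, 2171 — 8.

8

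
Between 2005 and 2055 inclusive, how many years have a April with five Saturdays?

15

April has 30 days; it has five Saturdays when Saturday falls among the first (month-length − 28) days — i.e. when April 1 is one of Saturday/Friday.
April 1 by year: 2005:Fri✓ 2006:Sat✓ 2007:Sun 2008:Tue 2009:Wed 2010:Thu 2011:Fri✓ 2012:Sun 2013:Mon 2014:Tue 2015:Wed 2016:Fri✓ 2017:Sat✓ 2018:Sun 2019:Mon …(21 more)… 2041:Mon 2042:Tue 2043:Wed 2044:Fri✓ 2045:Sat✓ 2046:Sun 2047:Mon 2048:Wed 2049:Thu 2050:Fri✓ 2051:Sat✓ 2052:Mon 2053:Tue 2054:Wed 2055:Thu
Years with five Saturdays: 2005, 2006, 2011, 2016, 2017, 2022, 2023, 2028, 2033, 2034, 2039, 2044, 2045, 2050, 2051 → 15.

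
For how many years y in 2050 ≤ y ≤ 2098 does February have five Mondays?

1

February has 28 days (29 in leap years); it has five Mondays when Monday falls among the first (month-length − 28) days — i.e. when February 1 is Monday in a leap year (never in a common year).
February 1 by year: 2050:Tue 2051:Wed 2052:Thu 2053:Sat 2054:Sun 2055:Mon 2056:Tue 2057:Thu 2058:Fri 2059:Sat 2060:Sun 2061:Tue 2062:Wed 2063:Thu 2064:Fri …(19 more)… 2084:Tue 2085:Thu 2086:Fri 2087:Sat 2088:Sun 2089:Tue 2090:Wed 2091:Thu 2092:Fri 2093:Sun 2094:Mon 2095:Tue 2096:Wed 2097:Fri 2098:Sat
Years with five Mondays: 2072 → 1.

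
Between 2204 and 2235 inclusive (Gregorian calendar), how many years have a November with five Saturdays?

November has 30 days; it has five Saturdays when Saturday falls among the first (month-length − 28) days — i.e. when November 1 is one of Saturday/Friday.
November 1 by year: 2204:Thu 2205:Fri✓ 2206:Sat✓ 2207:Sun 2208:Tue 2209:Wed 2210:Thu 2211:Fri✓ 2212:Sun 2213:Mon 2214:Tue 2215:Wed 2216:Fri✓ 2217:Sat✓ 2218:Sun 2219:Mon 2220:Wed 2221:Thu 2222:Fri✓ 2223:Sat✓ 2224:Mon 2225:Tue 2226:Wed 2227:Thu 2228:Sat✓ 2229:Sun 2230:Mon 2231:Tue 2232:Thu 2233:Fri✓ 2234:Sat✓ 2235:Sun
Years with five Saturdays: 2205, 2206, 2211, 2216, 2217, 2222, 2223, 2228, 2233, 2234 → 10.

10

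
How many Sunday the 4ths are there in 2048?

1

Check the 4th of each month of 2048: Jan 4: Sat, Feb 4: Tue, Mar 4: Wed, Apr 4: Sat, May 4: Mon, Jun 4: Thu, Jul 4: Sat, Aug 4: Tue, Sep 4: Fri, Oct 4: Sun, Nov 4: Wed, Dec 4: Fri.
Sunday occurs in October — 1 month.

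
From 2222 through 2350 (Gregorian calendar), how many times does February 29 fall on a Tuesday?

Leap years in 2222–2350: 31 of them.
Feb 29 weekday advances by 5 (mod 7) from one leap year to the next four years later (or differs when a century non-leap intervenes).
Leap-day weekdays: 2224:Sun 2228:Fri 2232:Wed 2236:Mon 2240:Sat 2244:Thu 2248:Tue✓ 2252:Sun 2256:Fri 2260:Wed 2264:Mon 2268:Sat 2272:Thu …(5 more)… 2296:Sat 2304:Mon 2308:Sat 2312:Thu 2316:Tue✓ 2320:Sun 2324:Fri 2328:Wed 2332:Mon 2336:Sat 2340:Thu 2344:Tue✓ 2348:Sun
Tuesday: 2248, 2276, 2316, 2344 → 4.

4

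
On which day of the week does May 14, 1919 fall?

January 1, 1919 is a Wednesday.
May 14 is day 134 of the year, i.e. 133 days after Jan 1.
133 mod 7 = 0, so advance 0 weekdays from Wednesday: Wednesday.

Wednesday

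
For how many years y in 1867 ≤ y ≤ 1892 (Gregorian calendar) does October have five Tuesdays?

October has 31 days; it has five Tuesdays when Tuesday falls among the first (month-length − 28) days — i.e. when October 1 is one of Tuesday/Monday/Sunday.
October 1 by year: 1867:Tue✓ 1868:Thu 1869:Fri 1870:Sat 1871:Sun✓ 1872:Tue✓ 1873:Wed 1874:Thu 1875:Fri 1876:Sun✓ 1877:Mon✓ 1878:Tue✓ 1879:Wed 1880:Fri 1881:Sat 1882:Sun✓ 1883:Mon✓ 1884:Wed 1885:Thu 1886:Fri 1887:Sat 1888:Mon✓ 1889:Tue✓ 1890:Wed 1891:Thu 1892:Sat
Years with five Tuesdays: 1867, 1871, 1872, 1876, 1877, 1878, 1882, 1883, 1888, 1889 → 10.

10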